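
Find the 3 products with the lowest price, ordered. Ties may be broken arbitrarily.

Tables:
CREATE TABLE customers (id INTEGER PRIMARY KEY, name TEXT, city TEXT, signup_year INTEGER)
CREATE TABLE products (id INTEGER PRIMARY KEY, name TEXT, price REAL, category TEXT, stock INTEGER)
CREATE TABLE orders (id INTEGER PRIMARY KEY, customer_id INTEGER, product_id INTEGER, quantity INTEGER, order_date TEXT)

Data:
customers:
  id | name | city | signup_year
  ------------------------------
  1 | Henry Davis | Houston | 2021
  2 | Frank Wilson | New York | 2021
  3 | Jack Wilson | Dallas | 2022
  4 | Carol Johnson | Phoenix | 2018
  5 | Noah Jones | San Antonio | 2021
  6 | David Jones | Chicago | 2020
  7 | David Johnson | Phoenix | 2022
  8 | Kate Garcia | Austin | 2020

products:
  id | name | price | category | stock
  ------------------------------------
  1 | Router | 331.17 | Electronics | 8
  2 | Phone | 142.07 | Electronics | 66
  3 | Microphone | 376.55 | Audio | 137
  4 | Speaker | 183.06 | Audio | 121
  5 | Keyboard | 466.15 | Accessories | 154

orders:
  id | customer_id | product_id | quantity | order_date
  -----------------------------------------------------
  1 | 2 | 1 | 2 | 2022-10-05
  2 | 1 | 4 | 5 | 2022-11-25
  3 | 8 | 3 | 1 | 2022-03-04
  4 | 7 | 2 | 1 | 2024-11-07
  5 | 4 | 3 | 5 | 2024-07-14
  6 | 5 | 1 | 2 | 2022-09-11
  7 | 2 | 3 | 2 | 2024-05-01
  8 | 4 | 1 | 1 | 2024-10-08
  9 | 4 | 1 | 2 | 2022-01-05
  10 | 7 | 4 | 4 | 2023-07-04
SELECT name, price FROM products ORDER BY price ASC LIMIT 3

Execution result:
name | price
Phone | 142.07
Speaker | 183.06
Router | 331.17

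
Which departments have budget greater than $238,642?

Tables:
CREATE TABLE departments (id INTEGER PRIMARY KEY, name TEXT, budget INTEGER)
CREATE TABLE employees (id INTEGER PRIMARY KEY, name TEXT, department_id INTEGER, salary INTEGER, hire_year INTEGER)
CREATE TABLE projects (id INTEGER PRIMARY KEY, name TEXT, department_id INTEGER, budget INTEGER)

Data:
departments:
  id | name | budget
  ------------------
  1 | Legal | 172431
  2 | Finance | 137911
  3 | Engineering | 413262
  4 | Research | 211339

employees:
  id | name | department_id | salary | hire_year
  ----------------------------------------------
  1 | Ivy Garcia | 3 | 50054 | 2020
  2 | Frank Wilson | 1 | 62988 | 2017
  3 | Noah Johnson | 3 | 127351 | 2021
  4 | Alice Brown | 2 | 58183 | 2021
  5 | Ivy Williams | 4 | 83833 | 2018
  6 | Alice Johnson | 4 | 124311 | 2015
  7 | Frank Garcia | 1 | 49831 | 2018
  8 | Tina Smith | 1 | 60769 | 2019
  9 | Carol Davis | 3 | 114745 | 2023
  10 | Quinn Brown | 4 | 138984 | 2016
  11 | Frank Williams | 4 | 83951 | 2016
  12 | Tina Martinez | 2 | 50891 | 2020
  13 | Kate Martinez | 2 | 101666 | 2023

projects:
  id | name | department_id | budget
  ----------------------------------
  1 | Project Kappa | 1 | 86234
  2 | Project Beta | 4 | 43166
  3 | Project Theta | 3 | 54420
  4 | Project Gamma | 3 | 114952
SELECT name, budget FROM departments WHERE budget > 238642

Execution result:
name | budget
Engineering | 413262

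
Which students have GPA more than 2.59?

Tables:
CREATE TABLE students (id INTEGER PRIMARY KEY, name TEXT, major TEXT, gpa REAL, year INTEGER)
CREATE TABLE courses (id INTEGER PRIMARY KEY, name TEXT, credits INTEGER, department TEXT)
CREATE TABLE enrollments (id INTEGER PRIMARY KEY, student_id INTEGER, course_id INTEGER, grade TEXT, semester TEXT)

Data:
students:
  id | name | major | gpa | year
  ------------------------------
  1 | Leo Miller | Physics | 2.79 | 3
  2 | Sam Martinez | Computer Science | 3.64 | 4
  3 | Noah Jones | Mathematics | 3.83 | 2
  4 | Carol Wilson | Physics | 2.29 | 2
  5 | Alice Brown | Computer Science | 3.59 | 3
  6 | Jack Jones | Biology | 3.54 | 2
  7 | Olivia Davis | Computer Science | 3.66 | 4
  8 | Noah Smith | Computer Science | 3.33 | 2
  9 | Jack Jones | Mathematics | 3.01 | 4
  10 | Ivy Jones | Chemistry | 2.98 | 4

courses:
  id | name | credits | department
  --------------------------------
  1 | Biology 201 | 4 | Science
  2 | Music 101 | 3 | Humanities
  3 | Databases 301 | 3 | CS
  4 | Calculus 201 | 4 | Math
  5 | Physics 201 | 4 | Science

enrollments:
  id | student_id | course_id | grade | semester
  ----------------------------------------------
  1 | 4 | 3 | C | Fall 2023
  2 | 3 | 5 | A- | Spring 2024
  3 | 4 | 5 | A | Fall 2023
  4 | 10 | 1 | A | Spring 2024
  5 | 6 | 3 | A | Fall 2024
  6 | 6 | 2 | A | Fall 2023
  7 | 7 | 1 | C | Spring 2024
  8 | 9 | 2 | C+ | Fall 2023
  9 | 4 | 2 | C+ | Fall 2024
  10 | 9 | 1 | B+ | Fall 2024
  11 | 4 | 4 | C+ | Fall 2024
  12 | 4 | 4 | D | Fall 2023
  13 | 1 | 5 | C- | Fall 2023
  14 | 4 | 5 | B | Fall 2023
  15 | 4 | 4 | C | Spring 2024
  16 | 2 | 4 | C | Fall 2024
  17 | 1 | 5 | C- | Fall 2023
SELECT name, gpa FROM students WHERE gpa > 2.59

Execution result:
name | gpa
Leo Miller | 2.79
Sam Martinez | 3.64
Noah Jones | 3.83
Alice Brown | 3.59
Jack Jones | 3.54
Olivia Davis | 3.66
Noah Smith | 3.33
Jack Jones | 3.01
Ivy Jones | 2.98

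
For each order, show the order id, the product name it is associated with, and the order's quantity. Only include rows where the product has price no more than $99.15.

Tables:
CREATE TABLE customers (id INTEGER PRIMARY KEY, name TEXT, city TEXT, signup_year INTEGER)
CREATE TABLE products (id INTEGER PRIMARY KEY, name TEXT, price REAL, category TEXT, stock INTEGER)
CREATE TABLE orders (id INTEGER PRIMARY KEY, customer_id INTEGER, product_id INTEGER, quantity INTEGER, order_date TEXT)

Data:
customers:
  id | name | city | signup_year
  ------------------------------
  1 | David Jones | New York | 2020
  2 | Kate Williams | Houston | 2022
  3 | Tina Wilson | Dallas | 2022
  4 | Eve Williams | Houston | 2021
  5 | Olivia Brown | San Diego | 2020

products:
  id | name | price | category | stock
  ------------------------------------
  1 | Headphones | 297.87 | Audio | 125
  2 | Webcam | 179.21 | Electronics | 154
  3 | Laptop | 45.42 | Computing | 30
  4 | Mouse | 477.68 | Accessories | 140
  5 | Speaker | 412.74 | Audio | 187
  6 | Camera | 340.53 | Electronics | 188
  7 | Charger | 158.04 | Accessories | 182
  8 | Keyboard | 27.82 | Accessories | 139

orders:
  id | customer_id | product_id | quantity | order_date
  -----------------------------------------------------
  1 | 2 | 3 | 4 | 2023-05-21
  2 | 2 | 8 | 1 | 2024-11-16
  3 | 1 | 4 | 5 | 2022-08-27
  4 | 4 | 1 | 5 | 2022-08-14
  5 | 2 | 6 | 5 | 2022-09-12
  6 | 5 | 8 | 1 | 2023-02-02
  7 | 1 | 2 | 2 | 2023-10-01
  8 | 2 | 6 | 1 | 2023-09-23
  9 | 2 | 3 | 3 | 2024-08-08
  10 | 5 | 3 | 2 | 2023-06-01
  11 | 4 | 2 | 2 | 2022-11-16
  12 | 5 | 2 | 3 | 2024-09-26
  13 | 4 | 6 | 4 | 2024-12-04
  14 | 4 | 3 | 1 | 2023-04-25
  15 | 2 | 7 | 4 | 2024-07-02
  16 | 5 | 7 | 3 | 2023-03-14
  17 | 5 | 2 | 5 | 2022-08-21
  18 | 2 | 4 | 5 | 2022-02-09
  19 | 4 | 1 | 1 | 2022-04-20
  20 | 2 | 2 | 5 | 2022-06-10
SELECT c.id, p.name AS product, c.quantity FROM orders c JOIN products p ON c.product_id = p.id WHERE p.price <= 99.15

Execution result:
id | product | quantity
1 | Laptop | 4
2 | Keyboard | 1
6 | Keyboard | 1
9 | Laptop | 3
10 | Laptop | 2
14 | Laptop | 1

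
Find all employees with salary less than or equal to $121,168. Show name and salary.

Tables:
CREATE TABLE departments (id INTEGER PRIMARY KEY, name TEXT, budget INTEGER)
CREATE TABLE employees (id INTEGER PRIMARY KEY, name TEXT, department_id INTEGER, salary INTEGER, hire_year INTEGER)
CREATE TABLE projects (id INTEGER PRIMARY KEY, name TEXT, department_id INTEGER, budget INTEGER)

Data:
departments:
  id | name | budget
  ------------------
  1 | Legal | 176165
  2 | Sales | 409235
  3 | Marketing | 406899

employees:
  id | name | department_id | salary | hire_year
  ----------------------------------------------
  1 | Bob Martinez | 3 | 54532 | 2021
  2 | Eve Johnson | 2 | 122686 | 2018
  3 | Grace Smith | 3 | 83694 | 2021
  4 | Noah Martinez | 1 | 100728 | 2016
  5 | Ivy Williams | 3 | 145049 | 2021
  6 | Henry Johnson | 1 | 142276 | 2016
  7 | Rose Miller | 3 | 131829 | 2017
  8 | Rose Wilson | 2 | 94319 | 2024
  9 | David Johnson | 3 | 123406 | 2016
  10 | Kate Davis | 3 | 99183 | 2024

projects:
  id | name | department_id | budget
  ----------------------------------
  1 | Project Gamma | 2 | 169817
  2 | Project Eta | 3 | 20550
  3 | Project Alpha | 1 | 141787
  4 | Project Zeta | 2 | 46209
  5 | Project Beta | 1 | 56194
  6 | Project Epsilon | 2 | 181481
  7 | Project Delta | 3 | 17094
SELECT name, salary FROM employees WHERE salary <= 121168

Execution result:
name | salary
Bob Martinez | 54532
Grace Smith | 83694
Noah Martinez | 100728
Rose Wilson | 94319
Kate Davis | 99183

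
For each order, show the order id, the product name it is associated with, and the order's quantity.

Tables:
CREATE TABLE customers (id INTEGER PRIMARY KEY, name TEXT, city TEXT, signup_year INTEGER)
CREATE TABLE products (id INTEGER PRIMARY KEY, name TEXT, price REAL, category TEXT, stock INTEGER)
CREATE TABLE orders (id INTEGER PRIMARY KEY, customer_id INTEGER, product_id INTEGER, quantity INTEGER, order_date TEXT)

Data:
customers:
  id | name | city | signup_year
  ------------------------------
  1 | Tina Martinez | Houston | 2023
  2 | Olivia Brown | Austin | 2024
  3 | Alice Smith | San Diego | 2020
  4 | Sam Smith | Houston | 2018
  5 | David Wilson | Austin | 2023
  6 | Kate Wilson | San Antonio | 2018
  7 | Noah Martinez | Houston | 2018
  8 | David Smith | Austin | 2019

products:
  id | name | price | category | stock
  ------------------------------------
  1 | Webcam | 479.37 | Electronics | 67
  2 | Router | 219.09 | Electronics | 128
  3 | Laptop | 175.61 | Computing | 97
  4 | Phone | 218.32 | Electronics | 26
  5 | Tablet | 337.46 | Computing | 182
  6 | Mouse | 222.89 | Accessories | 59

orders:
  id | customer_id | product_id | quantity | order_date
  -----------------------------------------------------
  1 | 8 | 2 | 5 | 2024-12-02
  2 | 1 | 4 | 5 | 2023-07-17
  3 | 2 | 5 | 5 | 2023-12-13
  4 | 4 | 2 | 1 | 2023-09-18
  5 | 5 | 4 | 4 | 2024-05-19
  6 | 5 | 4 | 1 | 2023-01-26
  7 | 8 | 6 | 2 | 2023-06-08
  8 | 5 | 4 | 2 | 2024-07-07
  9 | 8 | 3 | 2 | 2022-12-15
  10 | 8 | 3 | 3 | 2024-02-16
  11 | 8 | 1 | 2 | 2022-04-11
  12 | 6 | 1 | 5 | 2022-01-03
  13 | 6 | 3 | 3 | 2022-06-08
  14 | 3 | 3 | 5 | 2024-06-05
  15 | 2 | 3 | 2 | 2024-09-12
SELECT c.id, p.name AS product, c.quantity FROM orders c JOIN products p ON c.product_id = p.id

Execution result:
id | product | quantity
1 | Router | 5
2 | Phone | 5
3 | Tablet | 5
4 | Router | 1
5 | Phone | 4
6 | Phone | 1
7 | Mouse | 2
8 | Phone | 2
9 | Laptop | 2
10 | Laptop | 3
11 | Webcam | 2
12 | Webcam | 5
13 | Laptop | 3
14 | Laptop | 5
15 | Laptop | 2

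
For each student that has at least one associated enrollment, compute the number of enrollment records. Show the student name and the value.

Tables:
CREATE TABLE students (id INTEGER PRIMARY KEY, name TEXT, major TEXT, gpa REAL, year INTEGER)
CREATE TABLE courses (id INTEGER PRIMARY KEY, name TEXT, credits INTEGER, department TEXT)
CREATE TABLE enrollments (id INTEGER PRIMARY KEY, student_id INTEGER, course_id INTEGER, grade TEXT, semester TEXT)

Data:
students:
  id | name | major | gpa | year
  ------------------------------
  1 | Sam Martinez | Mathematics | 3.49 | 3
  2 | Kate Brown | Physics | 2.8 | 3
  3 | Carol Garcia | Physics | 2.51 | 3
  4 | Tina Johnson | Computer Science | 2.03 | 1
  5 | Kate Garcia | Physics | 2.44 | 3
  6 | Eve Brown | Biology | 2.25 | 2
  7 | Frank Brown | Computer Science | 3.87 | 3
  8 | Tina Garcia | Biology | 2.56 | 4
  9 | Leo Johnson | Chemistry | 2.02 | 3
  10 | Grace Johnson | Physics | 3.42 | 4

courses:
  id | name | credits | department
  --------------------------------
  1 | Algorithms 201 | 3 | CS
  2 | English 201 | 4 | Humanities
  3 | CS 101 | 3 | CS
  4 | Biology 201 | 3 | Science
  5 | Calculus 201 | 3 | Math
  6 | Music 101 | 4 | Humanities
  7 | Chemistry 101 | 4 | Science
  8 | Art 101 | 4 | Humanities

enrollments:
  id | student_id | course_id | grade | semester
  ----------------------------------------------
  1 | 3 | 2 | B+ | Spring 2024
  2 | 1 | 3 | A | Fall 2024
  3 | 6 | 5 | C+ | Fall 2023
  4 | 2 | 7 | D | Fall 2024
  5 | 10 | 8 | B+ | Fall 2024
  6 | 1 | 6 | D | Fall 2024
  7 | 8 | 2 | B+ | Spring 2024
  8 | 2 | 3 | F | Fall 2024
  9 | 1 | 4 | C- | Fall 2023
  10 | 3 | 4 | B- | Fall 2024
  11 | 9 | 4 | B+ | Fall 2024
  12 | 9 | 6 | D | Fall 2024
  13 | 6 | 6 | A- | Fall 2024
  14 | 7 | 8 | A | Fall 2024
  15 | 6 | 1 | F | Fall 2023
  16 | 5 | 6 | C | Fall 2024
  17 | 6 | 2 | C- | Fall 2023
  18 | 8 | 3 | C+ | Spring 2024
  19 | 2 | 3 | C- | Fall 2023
SELECT p.name, COUNT(*) AS n FROM enrollments c JOIN students p ON c.student_id = p.id GROUP BY p.id, p.name

Execution result:
name | n
Sam Martinez | 3
Kate Brown | 3
Carol Garcia | 2
Kate Garcia | 1
Eve Brown | 4
Frank Brown | 1
Tina Garcia | 2
Leo Johnson | 2
Grace Johnson | 1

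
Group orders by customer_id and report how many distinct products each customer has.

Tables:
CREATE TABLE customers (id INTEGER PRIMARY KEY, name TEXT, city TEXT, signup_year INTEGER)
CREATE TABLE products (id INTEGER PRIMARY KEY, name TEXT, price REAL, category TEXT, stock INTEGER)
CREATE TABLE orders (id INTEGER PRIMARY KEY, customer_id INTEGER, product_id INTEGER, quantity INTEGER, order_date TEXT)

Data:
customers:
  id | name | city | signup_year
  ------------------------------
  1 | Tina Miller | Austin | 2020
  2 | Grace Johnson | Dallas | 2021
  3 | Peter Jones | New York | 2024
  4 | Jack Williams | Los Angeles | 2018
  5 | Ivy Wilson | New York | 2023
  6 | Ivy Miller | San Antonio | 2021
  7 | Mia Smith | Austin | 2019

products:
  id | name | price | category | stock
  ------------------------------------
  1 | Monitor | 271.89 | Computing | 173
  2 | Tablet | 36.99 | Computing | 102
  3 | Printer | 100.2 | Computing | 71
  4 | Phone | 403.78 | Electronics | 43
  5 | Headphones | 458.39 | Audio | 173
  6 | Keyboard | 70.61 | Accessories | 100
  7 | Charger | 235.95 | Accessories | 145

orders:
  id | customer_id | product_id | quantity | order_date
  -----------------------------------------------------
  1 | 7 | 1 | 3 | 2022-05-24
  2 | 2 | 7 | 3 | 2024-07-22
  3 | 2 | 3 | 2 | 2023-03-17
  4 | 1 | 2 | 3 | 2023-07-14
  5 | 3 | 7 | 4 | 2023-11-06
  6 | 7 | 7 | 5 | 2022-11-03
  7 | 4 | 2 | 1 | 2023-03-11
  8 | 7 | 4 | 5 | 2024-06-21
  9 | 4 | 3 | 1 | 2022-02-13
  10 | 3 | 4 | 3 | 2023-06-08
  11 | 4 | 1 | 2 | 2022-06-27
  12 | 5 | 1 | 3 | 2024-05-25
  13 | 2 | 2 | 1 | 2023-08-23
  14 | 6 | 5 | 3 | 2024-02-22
SELECT customer_id, COUNT(DISTINCT product_id) AS distinct_product_count FROM orders GROUP BY customer_id

Execution result:
customer_id | distinct_product_count
1 | 1
2 | 3
3 | 2
4 | 3
5 | 1
6 | 1
7 | 3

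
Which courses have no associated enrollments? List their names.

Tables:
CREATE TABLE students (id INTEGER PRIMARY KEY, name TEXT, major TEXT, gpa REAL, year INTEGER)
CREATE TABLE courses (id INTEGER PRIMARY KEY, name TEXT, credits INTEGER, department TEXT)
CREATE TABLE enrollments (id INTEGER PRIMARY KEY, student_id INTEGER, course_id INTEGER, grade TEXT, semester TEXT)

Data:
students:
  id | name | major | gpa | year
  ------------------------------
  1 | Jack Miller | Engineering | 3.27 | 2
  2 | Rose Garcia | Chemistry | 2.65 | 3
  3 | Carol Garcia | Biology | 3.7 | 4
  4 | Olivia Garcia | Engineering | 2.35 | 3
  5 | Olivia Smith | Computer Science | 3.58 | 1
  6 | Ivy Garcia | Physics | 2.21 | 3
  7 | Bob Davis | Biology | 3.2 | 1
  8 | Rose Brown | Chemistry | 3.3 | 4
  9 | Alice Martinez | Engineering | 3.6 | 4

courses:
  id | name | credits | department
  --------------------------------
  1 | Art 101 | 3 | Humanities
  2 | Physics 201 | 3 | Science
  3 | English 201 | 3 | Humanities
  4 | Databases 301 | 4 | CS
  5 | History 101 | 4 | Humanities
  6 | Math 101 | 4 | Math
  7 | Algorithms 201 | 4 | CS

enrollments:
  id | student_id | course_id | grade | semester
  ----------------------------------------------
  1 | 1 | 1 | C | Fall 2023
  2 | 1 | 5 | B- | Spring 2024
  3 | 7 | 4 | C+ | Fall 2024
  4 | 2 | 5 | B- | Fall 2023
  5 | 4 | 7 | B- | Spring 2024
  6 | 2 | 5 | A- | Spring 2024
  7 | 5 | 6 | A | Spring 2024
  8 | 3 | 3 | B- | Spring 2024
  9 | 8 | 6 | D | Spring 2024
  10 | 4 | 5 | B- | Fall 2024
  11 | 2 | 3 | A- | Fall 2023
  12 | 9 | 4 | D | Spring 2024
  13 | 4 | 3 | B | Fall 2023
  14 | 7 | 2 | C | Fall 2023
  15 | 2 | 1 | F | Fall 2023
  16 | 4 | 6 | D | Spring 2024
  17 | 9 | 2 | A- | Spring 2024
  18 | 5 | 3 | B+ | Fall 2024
SELECT p.name FROM courses p LEFT JOIN enrollments c ON c.course_id = p.id WHERE c.id IS NULL

Execution result:
(no rows)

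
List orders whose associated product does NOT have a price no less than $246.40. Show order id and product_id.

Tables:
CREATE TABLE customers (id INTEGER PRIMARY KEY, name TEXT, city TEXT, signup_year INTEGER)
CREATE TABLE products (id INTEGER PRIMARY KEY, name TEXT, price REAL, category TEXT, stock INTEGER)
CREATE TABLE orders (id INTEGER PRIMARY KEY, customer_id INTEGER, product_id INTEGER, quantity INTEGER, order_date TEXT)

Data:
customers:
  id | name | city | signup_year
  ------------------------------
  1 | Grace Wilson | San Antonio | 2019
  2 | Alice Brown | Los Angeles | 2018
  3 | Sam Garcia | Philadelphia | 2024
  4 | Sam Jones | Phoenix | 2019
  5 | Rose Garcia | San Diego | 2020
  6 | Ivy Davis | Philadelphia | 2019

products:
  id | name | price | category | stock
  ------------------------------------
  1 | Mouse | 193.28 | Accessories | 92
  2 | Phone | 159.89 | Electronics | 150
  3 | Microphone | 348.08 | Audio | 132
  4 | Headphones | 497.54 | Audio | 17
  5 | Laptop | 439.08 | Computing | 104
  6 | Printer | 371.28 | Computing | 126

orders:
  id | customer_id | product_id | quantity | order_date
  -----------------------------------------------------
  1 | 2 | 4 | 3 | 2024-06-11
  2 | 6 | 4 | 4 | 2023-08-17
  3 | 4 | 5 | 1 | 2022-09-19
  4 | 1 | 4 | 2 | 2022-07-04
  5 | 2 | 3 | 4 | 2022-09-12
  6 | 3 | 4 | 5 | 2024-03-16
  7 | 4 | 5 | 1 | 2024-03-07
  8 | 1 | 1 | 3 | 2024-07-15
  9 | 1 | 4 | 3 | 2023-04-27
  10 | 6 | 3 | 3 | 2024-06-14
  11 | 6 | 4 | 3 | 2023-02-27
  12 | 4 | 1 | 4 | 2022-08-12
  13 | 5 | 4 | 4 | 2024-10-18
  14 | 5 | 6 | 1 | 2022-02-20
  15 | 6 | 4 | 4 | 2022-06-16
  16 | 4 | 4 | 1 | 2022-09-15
SELECT id, product_id FROM orders WHERE product_id NOT IN (SELECT id FROM products WHERE price >= 246.4)

Execution result:
id | product_id
8 | 1
12 | 1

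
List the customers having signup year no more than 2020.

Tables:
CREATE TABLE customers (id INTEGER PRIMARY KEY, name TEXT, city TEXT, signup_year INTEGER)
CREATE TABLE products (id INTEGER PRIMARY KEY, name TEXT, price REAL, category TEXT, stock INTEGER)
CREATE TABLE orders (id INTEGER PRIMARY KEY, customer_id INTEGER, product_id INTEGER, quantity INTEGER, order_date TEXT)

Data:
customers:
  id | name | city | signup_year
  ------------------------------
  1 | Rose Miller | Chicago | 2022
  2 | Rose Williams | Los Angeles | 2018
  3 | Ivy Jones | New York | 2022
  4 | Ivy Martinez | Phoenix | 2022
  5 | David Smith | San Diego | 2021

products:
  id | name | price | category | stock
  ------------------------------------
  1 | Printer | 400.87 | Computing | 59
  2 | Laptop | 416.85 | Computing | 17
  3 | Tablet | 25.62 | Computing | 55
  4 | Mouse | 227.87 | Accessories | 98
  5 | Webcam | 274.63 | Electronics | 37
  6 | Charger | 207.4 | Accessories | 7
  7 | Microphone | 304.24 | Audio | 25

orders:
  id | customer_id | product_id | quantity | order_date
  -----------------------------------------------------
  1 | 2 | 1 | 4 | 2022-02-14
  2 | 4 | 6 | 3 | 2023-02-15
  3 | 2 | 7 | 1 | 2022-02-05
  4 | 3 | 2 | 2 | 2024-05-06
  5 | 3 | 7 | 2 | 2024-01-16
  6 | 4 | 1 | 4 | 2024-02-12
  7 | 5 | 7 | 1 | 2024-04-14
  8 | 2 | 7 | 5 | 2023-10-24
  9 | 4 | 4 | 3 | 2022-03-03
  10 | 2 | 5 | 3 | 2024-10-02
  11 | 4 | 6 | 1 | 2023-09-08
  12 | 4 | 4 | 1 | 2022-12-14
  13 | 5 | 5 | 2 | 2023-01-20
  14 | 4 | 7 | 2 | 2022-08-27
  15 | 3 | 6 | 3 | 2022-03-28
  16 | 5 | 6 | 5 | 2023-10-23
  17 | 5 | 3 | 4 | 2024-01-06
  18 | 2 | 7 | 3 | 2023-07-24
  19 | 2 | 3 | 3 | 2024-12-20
SELECT name, signup_year FROM customers WHERE signup_year <= 2020

Execution result:
name | signup_year
Rose Williams | 2018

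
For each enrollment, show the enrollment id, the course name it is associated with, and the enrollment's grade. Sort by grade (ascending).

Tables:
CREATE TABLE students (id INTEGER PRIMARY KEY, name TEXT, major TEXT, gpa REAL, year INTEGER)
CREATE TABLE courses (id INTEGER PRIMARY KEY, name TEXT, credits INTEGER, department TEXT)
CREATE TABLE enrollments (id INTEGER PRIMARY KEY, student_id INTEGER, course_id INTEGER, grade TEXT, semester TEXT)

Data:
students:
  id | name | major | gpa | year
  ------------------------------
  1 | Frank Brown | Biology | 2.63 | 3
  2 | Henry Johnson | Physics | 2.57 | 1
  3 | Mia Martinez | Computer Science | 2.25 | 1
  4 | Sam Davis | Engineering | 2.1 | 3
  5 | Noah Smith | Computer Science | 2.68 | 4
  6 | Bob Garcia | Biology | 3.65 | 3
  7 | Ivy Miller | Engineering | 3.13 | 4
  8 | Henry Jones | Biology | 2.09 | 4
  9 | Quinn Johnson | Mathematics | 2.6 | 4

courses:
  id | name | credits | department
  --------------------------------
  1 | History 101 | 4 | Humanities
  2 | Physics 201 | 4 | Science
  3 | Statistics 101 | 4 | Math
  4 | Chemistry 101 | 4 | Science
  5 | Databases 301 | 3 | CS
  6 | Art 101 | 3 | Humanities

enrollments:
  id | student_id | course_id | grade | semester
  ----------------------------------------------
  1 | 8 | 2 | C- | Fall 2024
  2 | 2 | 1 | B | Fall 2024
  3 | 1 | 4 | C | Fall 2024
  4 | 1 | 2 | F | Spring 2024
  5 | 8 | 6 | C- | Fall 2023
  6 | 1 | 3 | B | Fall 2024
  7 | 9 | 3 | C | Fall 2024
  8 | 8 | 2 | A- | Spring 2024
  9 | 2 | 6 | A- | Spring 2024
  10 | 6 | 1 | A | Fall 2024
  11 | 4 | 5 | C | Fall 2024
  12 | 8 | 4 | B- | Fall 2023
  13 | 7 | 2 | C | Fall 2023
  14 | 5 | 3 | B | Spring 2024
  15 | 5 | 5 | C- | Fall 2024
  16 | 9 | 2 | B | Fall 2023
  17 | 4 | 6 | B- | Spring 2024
SELECT c.id, p.name AS course, c.grade FROM enrollments c JOIN courses p ON c.course_id = p.id ORDER BY c.grade ASC

Execution result:
id | course | grade
10 | History 101 | A
8 | Physics 201 | A-
9 | Art 101 | A-
2 | History 101 | B
6 | Statistics 101 | B
14 | Statistics 101 | B
16 | Physics 201 | B
12 | Chemistry 101 | B-
17 | Art 101 | B-
3 | Chemistry 101 | C
7 | Statistics 101 | C
11 | Databases 301 | C
13 | Physics 201 | C
1 | Physics 201 | C-
5 | Art 101 | C-
15 | Databases 301 | C-
4 | Physics 201 | F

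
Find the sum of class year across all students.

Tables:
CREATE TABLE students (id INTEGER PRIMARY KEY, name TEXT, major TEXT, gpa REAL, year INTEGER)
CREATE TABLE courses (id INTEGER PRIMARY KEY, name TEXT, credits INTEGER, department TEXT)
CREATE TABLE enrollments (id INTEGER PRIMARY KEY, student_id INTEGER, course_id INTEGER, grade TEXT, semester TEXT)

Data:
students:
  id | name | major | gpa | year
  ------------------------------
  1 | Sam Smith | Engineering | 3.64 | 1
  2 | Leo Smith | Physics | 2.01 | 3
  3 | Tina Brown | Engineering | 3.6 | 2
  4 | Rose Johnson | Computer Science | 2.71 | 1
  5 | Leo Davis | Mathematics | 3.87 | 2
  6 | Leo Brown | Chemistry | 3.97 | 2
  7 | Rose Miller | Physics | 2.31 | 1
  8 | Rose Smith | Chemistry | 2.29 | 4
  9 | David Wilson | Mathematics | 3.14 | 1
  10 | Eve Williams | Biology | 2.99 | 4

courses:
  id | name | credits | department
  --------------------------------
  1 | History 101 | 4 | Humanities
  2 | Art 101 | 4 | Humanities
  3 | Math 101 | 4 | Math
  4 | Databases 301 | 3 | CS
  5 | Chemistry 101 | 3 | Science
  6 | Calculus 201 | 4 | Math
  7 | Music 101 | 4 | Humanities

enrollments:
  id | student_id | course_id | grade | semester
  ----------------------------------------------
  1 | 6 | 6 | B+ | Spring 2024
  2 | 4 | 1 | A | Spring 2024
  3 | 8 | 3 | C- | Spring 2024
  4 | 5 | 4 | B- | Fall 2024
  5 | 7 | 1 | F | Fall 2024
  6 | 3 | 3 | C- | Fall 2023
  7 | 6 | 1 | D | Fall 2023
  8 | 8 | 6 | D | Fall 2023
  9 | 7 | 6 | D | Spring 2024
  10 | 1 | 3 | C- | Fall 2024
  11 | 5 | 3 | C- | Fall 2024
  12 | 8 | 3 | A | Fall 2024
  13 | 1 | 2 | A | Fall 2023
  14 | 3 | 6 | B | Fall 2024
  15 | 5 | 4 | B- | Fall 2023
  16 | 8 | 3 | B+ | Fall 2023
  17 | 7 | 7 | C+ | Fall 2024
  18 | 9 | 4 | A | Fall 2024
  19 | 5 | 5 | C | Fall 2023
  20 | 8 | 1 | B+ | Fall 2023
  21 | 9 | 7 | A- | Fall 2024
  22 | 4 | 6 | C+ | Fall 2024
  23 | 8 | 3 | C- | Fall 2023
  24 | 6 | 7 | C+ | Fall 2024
SELECT SUM(year) FROM students

Execution result:
21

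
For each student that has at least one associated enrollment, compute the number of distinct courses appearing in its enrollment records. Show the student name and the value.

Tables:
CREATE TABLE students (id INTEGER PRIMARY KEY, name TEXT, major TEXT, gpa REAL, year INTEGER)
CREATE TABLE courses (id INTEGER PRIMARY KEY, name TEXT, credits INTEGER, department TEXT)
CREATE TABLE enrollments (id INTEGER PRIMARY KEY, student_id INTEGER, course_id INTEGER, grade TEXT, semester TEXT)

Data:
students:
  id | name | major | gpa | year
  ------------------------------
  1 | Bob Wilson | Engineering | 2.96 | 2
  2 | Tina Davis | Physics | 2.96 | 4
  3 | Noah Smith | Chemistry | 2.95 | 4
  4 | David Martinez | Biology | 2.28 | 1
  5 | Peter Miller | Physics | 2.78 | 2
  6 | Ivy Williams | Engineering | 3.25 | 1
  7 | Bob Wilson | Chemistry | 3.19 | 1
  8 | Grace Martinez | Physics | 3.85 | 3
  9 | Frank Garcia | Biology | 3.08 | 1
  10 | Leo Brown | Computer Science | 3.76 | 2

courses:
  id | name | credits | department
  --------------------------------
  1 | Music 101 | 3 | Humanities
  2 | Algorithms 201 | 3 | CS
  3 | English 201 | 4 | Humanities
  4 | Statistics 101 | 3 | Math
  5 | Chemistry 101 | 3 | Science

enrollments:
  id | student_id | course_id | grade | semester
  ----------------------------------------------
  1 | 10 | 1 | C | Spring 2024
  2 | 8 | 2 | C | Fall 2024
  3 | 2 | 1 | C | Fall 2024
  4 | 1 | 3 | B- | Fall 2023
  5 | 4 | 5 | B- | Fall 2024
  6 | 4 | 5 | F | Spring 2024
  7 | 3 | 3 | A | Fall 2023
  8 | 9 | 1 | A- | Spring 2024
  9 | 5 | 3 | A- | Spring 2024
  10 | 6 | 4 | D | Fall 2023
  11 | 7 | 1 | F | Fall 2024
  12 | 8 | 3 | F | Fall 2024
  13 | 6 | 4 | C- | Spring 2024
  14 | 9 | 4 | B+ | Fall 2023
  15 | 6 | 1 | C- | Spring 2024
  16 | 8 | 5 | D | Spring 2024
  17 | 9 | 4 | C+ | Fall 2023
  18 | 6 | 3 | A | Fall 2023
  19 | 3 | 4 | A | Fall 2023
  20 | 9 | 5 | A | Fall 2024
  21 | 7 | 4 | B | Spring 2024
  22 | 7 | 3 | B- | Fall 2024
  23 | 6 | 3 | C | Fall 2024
SELECT p.name, COUNT(DISTINCT c.course_id) AS distinct_course_count FROM enrollments c JOIN students p ON c.student_id = p.id GROUP BY p.id, p.name

Execution result:
name | distinct_course_count
Bob Wilson | 1
Tina Davis | 1
Noah Smith | 2
David Martinez | 1
Peter Miller | 1
Ivy Williams | 3
Bob Wilson | 3
Grace Martinez | 3
Frank Garcia | 3
Leo Brown | 1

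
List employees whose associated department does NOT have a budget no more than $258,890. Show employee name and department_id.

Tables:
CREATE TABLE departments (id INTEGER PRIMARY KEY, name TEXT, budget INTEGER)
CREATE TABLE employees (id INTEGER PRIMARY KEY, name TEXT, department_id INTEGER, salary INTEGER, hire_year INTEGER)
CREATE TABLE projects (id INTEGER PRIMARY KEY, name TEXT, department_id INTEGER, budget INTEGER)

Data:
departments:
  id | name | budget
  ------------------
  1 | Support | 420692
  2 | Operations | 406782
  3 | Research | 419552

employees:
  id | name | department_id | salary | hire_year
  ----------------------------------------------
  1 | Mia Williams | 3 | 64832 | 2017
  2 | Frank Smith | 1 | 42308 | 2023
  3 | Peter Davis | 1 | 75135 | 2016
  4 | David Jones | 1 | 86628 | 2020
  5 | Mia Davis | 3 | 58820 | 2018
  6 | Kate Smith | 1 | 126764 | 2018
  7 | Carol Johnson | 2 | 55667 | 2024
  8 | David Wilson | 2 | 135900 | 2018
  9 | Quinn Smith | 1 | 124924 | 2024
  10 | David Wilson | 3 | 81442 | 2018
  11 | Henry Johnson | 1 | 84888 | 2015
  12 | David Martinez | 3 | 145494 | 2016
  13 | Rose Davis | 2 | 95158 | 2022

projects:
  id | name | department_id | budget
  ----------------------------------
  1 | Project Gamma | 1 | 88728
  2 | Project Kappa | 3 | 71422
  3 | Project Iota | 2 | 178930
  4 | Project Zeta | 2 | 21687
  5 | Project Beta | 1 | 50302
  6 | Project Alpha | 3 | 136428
SELECT name, department_id FROM employees WHERE department_id NOT IN (SELECT id FROM departments WHERE budget <= 258890)

Execution result:
name | department_id
Mia Williams | 3
Frank Smith | 1
Peter Davis | 1
David Jones | 1
Mia Davis | 3
Kate Smith | 1
Carol Johnson | 2
David Wilson | 2
Quinn Smith | 1
David Wilson | 3
Henry Johnson | 1
David Martinez | 3
Rose Davis | 2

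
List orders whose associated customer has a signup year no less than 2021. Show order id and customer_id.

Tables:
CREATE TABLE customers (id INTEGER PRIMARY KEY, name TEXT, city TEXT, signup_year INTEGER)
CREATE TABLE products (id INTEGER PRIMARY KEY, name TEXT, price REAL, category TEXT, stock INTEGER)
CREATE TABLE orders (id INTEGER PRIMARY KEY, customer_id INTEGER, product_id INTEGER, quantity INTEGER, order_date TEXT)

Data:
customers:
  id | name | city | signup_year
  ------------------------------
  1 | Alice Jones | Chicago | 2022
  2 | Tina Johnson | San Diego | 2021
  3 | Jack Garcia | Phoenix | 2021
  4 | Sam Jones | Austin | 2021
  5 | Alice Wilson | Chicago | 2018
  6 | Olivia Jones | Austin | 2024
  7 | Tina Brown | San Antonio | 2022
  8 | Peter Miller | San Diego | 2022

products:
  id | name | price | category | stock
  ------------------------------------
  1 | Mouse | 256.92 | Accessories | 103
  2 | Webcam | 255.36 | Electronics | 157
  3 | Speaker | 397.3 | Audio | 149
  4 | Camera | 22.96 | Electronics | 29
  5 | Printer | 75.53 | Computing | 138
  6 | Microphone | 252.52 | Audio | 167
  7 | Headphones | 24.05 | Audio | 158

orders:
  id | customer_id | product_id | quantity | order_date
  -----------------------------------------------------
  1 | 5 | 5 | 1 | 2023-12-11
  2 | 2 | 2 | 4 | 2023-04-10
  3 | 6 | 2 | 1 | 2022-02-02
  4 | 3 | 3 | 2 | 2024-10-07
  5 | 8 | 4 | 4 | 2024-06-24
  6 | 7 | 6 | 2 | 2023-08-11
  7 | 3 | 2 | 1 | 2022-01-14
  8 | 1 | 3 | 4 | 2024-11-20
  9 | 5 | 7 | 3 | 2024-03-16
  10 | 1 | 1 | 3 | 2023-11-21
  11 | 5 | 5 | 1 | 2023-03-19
SELECT id, customer_id FROM orders WHERE customer_id IN (SELECT id FROM customers WHERE signup_year >= 2021)

Execution result:
id | customer_id
2 | 2
3 | 6
4 | 3
5 | 8
6 | 7
7 | 3
8 | 1
10 | 1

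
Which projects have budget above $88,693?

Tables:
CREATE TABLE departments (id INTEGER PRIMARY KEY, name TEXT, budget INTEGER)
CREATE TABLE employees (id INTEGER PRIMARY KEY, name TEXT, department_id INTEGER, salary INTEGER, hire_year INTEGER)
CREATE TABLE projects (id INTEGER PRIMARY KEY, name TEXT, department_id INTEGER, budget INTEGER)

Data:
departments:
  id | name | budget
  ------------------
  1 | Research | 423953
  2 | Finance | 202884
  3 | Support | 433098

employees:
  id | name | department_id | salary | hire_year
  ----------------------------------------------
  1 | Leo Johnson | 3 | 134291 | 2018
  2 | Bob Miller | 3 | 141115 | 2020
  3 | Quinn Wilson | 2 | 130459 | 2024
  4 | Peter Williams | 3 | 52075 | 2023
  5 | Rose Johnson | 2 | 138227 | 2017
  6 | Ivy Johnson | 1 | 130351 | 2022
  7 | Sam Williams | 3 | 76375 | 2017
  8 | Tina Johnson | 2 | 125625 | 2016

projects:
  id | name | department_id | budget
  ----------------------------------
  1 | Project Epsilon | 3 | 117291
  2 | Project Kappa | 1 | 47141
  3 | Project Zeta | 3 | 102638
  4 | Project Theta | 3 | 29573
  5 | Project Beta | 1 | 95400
SELECT name, budget FROM projects WHERE budget > 88693

Execution result:
name | budget
Project Epsilon | 117291
Project Zeta | 102638
Project Beta | 95400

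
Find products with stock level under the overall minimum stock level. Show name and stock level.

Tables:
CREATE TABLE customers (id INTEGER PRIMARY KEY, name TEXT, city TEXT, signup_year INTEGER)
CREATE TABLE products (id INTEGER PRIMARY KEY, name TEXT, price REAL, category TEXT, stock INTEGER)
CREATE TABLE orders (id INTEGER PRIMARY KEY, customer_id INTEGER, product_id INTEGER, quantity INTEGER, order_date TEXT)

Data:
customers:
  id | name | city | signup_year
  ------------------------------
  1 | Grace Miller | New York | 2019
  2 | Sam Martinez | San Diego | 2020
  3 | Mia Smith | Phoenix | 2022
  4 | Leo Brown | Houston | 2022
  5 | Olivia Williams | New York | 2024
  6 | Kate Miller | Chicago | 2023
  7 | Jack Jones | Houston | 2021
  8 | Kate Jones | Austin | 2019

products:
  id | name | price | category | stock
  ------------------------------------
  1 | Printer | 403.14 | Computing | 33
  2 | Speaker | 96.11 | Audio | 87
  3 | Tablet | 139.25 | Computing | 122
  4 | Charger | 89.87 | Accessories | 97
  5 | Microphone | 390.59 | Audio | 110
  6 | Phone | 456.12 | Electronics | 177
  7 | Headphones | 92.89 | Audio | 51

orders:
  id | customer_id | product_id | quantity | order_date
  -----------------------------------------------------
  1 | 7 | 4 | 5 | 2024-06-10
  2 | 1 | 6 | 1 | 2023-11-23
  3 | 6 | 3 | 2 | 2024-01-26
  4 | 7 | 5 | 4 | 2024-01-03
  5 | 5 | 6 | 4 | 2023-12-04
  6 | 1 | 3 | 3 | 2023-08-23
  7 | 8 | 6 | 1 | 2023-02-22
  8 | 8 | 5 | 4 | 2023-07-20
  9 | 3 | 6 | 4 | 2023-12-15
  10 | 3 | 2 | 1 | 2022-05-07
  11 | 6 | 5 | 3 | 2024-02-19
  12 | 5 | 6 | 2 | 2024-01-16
SELECT name, stock FROM products WHERE stock < (SELECT MIN(stock) FROM products)

Execution result:
(no rows)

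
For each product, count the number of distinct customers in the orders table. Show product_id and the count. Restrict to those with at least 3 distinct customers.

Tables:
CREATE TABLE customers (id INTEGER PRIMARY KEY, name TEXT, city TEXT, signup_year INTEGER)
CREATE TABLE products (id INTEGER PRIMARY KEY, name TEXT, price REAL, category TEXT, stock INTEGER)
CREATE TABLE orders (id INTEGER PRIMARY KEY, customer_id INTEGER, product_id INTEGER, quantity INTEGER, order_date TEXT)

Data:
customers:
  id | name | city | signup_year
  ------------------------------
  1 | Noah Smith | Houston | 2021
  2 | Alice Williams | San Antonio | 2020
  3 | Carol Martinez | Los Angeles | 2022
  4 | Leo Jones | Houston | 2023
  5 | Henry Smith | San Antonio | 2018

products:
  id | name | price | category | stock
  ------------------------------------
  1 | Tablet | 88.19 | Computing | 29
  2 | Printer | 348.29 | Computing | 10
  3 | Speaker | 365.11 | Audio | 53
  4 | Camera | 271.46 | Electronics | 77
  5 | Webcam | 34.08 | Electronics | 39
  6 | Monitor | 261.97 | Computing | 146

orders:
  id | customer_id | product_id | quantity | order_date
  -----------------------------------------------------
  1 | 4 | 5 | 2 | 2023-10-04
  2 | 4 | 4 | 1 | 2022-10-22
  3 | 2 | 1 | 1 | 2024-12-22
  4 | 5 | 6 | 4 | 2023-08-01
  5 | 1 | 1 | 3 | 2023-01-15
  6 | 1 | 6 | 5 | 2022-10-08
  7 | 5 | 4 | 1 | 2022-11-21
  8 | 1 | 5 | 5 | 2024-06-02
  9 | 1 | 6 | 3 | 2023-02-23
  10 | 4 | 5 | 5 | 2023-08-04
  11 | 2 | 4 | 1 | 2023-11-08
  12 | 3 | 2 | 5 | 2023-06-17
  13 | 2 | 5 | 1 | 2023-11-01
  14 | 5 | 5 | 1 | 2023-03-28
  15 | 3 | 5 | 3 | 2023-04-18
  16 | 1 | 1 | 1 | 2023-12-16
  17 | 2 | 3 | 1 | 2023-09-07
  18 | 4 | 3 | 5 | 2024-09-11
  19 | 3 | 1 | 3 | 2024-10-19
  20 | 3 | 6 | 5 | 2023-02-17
SELECT product_id, COUNT(DISTINCT customer_id) AS distinct_customer_count FROM orders GROUP BY product_id HAVING COUNT(DISTINCT customer_id) >= 3

Execution result:
product_id | distinct_customer_count
1 | 3
4 | 3
5 | 5
6 | 3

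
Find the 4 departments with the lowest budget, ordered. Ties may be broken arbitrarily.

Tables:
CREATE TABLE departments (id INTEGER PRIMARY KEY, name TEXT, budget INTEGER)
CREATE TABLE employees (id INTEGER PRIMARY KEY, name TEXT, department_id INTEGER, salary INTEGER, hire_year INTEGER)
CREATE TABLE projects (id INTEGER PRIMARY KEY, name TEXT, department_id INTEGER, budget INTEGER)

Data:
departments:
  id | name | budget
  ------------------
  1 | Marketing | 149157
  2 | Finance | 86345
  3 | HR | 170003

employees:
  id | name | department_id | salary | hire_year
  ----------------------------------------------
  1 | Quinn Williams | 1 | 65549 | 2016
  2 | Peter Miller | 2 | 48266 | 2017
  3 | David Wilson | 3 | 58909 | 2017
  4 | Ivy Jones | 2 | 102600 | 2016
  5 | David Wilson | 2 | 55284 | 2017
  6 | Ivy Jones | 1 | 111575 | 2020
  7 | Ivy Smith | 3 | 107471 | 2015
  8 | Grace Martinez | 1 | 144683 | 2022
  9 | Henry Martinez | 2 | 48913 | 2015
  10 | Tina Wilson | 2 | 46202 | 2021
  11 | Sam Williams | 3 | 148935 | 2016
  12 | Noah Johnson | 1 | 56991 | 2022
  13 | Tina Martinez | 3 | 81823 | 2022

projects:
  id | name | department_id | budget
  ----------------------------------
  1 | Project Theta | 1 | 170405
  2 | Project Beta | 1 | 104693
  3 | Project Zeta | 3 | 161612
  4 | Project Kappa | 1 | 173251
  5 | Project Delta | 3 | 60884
SELECT name, budget FROM departments ORDER BY budget ASC LIMIT 4

Execution result:
name | budget
Finance | 86345
Marketing | 149157
HR | 170003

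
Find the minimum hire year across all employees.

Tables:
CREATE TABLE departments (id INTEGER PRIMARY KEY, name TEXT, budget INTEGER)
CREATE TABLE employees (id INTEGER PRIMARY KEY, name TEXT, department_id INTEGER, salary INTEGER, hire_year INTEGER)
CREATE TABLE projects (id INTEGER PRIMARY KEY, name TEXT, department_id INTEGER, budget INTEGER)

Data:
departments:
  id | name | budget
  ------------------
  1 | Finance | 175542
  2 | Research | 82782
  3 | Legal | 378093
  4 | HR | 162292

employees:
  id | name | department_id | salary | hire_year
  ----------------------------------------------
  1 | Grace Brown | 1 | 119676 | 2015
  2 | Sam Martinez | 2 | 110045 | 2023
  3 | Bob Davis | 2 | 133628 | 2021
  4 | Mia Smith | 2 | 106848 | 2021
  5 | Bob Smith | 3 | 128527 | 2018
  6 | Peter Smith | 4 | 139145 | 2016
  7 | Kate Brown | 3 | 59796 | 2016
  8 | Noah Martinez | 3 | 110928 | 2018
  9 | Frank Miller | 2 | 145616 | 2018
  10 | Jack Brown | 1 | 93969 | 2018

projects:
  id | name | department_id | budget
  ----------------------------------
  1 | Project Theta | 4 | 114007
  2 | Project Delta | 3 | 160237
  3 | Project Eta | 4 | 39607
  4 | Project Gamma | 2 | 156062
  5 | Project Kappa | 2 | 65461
SELECT MIN(hire_year) FROM employees

Execution result:
2015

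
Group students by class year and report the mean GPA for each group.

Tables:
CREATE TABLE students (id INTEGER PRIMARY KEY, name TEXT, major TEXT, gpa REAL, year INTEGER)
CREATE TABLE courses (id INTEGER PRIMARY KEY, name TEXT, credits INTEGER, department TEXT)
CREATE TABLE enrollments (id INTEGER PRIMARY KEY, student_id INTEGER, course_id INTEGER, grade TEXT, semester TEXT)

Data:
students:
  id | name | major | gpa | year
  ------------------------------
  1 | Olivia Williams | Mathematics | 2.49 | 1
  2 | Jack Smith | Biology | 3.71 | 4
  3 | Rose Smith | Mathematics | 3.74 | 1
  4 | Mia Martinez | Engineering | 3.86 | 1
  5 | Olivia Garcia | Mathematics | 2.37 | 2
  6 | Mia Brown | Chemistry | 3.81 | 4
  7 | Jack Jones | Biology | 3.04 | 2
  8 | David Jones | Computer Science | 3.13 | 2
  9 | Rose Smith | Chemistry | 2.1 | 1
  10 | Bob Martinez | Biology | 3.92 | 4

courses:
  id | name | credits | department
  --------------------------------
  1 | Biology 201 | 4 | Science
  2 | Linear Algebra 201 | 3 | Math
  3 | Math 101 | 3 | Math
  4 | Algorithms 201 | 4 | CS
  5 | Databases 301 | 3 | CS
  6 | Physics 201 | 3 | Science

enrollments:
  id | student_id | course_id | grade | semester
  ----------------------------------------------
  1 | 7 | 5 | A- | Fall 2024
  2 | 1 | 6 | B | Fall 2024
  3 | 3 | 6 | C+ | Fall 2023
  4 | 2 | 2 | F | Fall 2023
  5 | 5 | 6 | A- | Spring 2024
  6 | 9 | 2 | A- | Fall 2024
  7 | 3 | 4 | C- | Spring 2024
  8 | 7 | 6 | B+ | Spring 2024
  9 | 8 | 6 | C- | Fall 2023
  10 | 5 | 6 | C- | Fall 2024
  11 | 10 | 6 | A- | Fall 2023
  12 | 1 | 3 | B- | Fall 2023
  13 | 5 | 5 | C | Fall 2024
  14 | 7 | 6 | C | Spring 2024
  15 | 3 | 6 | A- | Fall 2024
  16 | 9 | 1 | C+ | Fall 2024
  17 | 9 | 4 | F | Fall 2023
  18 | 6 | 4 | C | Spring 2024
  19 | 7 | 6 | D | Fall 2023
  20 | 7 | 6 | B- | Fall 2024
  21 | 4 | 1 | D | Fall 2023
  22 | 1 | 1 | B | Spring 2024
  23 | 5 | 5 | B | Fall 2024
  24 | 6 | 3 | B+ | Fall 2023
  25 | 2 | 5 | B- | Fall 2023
SELECT year, AVG(gpa) AS avg_gpa FROM students GROUP BY year

Execution result:
year | avg_gpa
1 | 3.05
2 | 2.85
4 | 3.81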